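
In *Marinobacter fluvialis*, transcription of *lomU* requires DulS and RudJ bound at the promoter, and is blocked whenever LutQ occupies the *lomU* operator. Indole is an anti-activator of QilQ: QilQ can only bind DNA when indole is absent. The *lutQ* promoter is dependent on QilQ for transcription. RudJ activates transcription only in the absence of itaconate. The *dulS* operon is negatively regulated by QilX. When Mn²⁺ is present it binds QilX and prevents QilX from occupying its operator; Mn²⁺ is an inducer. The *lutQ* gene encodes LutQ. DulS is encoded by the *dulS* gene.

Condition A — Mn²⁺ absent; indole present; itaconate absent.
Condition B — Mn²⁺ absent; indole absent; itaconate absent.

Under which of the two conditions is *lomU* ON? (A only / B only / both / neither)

neither

Condition A:
Mn²⁺ is absent, so QilX is active.
With repressor QilX bound, *dulS* is not transcribed.
So DulS is not produced.
Indole is present, so QilQ is inactive.
Required activator QilQ is absent, so *lutQ* is not transcribed.
So LutQ is not produced.
Itaconate is absent, so RudJ is active.
Required activator DulS is absent, so *lomU* is not transcribed.
→ *lomU* is OFF in A.
Condition B:
Mn²⁺ is absent, so QilX is active.
With repressor QilX bound, *dulS* is not transcribed.
So DulS is not produced.
Indole is absent, so QilQ is active.
No repressor is bound and QilQ is active, so *lutQ* is transcribed.
So LutQ is produced and active.
Itaconate is absent, so RudJ is active.
With repressor LutQ bound, *lomU* is not transcribed.
→ *lomU* is OFF in B.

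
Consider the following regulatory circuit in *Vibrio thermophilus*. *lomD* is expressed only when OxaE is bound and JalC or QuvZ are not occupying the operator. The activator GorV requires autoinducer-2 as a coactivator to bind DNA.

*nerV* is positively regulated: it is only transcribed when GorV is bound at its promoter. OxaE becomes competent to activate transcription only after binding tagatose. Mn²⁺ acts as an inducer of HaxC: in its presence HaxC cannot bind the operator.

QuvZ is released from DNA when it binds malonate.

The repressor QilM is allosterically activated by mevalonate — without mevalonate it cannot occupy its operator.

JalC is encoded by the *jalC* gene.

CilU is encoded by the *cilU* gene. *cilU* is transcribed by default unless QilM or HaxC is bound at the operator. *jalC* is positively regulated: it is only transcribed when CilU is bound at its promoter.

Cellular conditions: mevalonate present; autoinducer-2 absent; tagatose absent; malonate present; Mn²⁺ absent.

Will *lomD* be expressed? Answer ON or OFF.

OFF

Mevalonate is present, so QilM is active.
Mn²⁺ is absent, so HaxC is active.
With repressor QilM bound, *cilU* is not transcribed.
So CilU is not produced.
Required activator CilU is absent, so *jalC* is not transcribed.
So JalC is not produced.
Malonate is present, so QuvZ is inactive.
Tagatose is absent, so OxaE is inactive.
Required activator OxaE is absent, so *lomD* is not transcribed.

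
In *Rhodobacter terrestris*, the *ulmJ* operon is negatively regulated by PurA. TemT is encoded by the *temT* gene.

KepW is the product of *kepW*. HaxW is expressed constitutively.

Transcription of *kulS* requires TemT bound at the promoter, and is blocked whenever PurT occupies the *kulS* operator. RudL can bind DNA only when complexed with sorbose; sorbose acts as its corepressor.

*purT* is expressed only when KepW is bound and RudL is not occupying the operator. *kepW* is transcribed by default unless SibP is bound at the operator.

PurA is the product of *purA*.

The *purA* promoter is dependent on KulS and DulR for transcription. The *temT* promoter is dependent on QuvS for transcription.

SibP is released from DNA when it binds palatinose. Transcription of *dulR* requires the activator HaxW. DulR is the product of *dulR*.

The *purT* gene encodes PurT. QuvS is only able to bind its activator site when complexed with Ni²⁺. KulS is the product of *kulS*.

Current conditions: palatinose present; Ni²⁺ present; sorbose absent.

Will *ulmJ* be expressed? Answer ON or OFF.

ON

Palatinose is present, so SibP is inactive.
With no repressor bound, *kepW* is transcribed.
So KepW is produced and active.
Sorbose is absent, so RudL is inactive.
No repressor is bound and KepW is active, so *purT* is transcribed.
So PurT is produced and active.
Ni²⁺ is present, so QuvS is active.
No repressor is bound and QuvS is active, so *temT* is transcribed.
So TemT is produced and active.
With repressor PurT bound, *kulS* is not transcribed.
So KulS is not produced.
HaxW is produced constitutively and is active.
No repressor is bound and HaxW is active, so *dulR* is transcribed.
So DulR is produced and active.
Required activator KulS is absent, so *purA* is not transcribed.
So PurA is not produced.
With no repressor bound, *ulmJ* is transcribed.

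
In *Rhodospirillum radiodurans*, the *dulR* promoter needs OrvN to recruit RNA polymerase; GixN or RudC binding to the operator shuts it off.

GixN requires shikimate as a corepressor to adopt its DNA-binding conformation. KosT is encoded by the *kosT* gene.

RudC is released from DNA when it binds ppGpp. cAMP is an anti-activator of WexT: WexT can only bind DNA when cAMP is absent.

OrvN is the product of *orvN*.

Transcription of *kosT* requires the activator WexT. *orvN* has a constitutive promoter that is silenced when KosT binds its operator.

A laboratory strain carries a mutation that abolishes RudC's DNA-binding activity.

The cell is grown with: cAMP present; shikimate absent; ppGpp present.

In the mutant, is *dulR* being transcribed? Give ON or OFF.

Shikimate is absent, so GixN is inactive.
RudC is non-functional in this strain, so it has no effect.
cAMP is present, so WexT is inactive.
Required activator WexT is absent, so *kosT* is not transcribed.
So KosT is not produced.
With no repressor bound, *orvN* is transcribed.
So OrvN is produced and active.
No repressor is bound and OrvN is active, so *dulR* is transcribed.

ON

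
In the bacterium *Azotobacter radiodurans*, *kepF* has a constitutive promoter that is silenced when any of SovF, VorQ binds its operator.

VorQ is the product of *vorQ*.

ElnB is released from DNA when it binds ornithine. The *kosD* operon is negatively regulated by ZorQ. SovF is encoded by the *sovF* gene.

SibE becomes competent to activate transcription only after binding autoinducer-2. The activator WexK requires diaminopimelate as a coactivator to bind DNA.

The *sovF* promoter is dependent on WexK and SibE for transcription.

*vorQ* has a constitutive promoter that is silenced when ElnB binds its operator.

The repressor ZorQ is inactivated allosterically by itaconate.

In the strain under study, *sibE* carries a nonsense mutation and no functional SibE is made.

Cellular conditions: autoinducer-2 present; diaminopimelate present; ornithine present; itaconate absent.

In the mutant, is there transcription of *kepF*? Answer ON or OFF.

Diaminopimelate is present, so WexK is active.
SibE is non-functional in this strain, so it has no effect.
Required activator SibE is absent, so *sovF* is not transcribed.
So SovF is not produced.
Ornithine is present, so ElnB is inactive.
With no repressor bound, *vorQ* is transcribed.
So VorQ is produced and active.
With repressor VorQ bound, *kepF* is not transcribed.

OFF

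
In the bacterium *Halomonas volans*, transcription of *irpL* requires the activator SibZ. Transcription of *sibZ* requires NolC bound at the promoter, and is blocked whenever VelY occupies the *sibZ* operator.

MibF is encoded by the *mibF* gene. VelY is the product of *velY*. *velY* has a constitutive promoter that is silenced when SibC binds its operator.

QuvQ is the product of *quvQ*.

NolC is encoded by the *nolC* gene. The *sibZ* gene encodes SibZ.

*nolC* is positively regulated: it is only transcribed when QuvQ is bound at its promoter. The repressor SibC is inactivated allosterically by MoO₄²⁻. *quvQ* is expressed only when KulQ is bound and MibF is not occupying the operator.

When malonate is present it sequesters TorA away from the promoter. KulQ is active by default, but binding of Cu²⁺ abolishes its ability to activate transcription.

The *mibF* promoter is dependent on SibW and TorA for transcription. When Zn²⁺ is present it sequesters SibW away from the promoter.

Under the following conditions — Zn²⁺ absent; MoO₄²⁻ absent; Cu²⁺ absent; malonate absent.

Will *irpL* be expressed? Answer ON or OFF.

OFF

Zn²⁺ is absent, so SibW is active.
Malonate is absent, so TorA is active.
No repressor is bound and SibW and TorA are active, so *mibF* is transcribed.
So MibF is produced and active.
Cu²⁺ is absent, so KulQ is active.
With repressor MibF bound, *quvQ* is not transcribed.
So QuvQ is not produced.
Required activator QuvQ is absent, so *nolC* is not transcribed.
So NolC is not produced.
MoO₄²⁻ is absent, so SibC is active.
With repressor SibC bound, *velY* is not transcribed.
So VelY is not produced.
Required activator NolC is absent, so *sibZ* is not transcribed.
So SibZ is not produced.
Required activator SibZ is absent, so *irpL* is not transcribed.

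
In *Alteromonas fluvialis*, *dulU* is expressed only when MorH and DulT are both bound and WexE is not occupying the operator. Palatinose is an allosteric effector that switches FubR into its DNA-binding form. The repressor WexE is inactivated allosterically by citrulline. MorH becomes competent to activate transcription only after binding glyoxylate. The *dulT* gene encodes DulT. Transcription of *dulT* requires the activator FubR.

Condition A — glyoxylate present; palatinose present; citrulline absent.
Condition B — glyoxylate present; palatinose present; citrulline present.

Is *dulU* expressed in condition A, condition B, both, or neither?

B only

Condition A:
Glyoxylate is present, so MorH is active.
Palatinose is present, so FubR is active.
No repressor is bound and FubR is active, so *dulT* is transcribed.
So DulT is produced and active.
Citrulline is absent, so WexE is active.
With repressor WexE bound, *dulU* is not transcribed.
→ *dulU* is OFF in A.
Condition B:
Glyoxylate is present, so MorH is active.
Palatinose is present, so FubR is active.
No repressor is bound and FubR is active, so *dulT* is transcribed.
So DulT is produced and active.
Citrulline is present, so WexE is inactive.
No repressor is bound and MorH and DulT are active, so *dulU* is transcribed.
→ *dulU* is ON in B.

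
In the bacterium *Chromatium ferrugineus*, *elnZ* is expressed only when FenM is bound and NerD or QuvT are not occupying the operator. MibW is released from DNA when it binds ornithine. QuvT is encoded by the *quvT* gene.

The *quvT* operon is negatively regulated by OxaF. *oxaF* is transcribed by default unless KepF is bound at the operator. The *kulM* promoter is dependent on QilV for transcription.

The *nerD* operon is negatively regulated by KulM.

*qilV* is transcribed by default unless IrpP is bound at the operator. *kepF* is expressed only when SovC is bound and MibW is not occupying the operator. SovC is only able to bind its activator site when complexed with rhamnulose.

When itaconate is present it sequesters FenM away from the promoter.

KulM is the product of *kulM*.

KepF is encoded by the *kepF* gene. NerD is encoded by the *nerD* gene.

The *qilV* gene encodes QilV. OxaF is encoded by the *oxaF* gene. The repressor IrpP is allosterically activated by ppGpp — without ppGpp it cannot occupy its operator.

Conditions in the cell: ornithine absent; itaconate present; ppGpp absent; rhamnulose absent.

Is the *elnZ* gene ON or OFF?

OFF

ppGpp is absent, so IrpP is inactive.
With no repressor bound, *qilV* is transcribed.
So QilV is produced and active.
No repressor is bound and QilV is active, so *kulM* is transcribed.
So KulM is produced and active.
With repressor KulM bound, *nerD* is not transcribed.
So NerD is not produced.
Itaconate is present, so FenM is inactive.
Rhamnulose is absent, so SovC is inactive.
Ornithine is absent, so MibW is active.
With repressor MibW bound, *kepF* is not transcribed.
So KepF is not produced.
With no repressor bound, *oxaF* is transcribed.
So OxaF is produced and active.
With repressor OxaF bound, *quvT* is not transcribed.
So QuvT is not produced.
Required activator FenM is absent, so *elnZ* is not transcribed.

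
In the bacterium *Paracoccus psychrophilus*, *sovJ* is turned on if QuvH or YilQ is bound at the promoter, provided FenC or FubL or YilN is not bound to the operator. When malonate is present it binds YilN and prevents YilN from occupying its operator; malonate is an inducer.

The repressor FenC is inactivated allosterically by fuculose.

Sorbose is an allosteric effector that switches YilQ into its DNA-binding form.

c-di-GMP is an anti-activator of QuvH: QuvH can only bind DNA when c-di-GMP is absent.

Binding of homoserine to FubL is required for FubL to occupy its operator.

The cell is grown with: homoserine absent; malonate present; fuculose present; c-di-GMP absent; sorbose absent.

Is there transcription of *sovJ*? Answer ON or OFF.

c-di-GMP is absent, so QuvH is active.
Sorbose is absent, so YilQ is inactive.
Fuculose is present, so FenC is inactive.
Homoserine is absent, so FubL is inactive.
Malonate is present, so YilN is inactive.
Activator QuvH is present, so *sovJ* is transcribed.

ON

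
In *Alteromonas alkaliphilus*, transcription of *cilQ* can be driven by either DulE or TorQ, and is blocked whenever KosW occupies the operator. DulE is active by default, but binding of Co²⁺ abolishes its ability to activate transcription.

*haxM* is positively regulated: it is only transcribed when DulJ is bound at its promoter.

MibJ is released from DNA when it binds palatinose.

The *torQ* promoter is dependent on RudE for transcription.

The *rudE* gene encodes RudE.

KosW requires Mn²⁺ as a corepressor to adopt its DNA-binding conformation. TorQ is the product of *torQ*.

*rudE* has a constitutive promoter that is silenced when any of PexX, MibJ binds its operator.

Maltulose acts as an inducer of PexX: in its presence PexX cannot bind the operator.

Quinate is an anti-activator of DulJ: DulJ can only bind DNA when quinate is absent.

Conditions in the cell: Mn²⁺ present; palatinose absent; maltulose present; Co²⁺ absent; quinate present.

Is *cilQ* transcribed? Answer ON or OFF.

OFF

Co²⁺ is absent, so DulE is active.
Mn²⁺ is present, so KosW is active.
Maltulose is present, so PexX is inactive.
Palatinose is absent, so MibJ is active.
With repressor MibJ bound, *rudE* is not transcribed.
So RudE is not produced.
Required activator RudE is absent, so *torQ* is not transcribed.
So TorQ is not produced.
With repressor KosW bound, *cilQ* is not transcribed.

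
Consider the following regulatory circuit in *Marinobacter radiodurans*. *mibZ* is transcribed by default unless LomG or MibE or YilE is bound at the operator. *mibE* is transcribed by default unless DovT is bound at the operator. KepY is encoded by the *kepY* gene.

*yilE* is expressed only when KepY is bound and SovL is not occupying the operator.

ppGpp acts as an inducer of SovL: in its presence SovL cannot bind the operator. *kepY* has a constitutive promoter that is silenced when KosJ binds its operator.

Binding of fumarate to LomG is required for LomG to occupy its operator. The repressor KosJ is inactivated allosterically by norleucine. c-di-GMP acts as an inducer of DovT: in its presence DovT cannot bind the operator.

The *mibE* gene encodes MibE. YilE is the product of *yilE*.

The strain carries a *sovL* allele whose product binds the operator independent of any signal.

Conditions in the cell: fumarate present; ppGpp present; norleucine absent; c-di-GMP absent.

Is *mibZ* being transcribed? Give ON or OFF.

Fumarate is present, so LomG is active.
c-di-GMP is absent, so DovT is active.
With repressor DovT bound, *mibE* is not transcribed.
So MibE is not produced.
SovL is constitutively active in this strain.
Norleucine is absent, so KosJ is active.
With repressor KosJ bound, *kepY* is not transcribed.
So KepY is not produced.
With repressor SovL bound, *yilE* is not transcribed.
So YilE is not produced.
With repressor LomG bound, *mibZ* is not transcribed.

OFF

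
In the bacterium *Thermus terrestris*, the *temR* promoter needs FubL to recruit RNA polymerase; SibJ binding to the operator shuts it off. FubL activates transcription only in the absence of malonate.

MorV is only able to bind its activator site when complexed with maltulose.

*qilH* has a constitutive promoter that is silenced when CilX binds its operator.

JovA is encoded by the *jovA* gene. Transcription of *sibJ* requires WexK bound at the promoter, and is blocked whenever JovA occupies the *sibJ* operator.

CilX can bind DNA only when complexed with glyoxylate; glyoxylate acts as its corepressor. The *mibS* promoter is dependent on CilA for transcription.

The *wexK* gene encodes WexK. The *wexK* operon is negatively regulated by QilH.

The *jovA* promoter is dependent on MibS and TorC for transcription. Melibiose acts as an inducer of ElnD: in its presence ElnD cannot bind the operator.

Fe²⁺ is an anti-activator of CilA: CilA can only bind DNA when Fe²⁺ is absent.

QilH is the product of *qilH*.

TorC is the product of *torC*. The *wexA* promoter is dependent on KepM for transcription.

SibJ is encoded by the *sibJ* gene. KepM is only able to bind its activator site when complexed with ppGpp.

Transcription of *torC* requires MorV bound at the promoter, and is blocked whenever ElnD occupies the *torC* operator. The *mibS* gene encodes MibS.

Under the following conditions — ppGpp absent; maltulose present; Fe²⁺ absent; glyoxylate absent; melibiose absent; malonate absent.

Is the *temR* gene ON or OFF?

Malonate is absent, so FubL is active.
Glyoxylate is absent, so CilX is inactive.
With no repressor bound, *qilH* is transcribed.
So QilH is produced and active.
With repressor QilH bound, *wexK* is not transcribed.
So WexK is not produced.
Fe²⁺ is absent, so CilA is active.
No repressor is bound and CilA is active, so *mibS* is transcribed.
So MibS is produced and active.
Maltulose is present, so MorV is active.
Melibiose is absent, so ElnD is active.
With repressor ElnD bound, *torC* is not transcribed.
So TorC is not produced.
Required activator TorC is absent, so *jovA* is not transcribed.
So JovA is not produced.
Required activator WexK is absent, so *sibJ* is not transcribed.
So SibJ is not produced.
No repressor is bound and FubL is active, so *temR* is transcribed.

ON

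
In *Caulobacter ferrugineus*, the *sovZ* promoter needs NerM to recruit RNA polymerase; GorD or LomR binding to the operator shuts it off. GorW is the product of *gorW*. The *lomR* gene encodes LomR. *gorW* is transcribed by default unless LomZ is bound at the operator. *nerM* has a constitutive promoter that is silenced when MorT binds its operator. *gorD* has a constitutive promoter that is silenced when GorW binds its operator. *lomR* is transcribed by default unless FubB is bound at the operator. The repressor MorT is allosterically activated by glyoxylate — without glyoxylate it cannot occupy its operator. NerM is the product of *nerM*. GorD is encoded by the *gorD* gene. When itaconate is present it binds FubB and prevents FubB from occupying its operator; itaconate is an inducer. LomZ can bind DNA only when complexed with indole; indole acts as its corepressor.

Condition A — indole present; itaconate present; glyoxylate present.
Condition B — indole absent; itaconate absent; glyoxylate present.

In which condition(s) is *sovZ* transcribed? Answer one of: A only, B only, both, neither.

Condition A:
Indole is present, so LomZ is active.
With repressor LomZ bound, *gorW* is not transcribed.
So GorW is not produced.
With no repressor bound, *gorD* is transcribed.
So GorD is produced and active.
Itaconate is present, so FubB is inactive.
With no repressor bound, *lomR* is transcribed.
So LomR is produced and active.
Glyoxylate is present, so MorT is active.
With repressor MorT bound, *nerM* is not transcribed.
So NerM is not produced.
With repressor GorD bound, *sovZ* is not transcribed.
→ *sovZ* is OFF in A.
Condition B:
Indole is absent, so LomZ is inactive.
With no repressor bound, *gorW* is transcribed.
So GorW is produced and active.
With repressor GorW bound, *gorD* is not transcribed.
So GorD is not produced.
Itaconate is absent, so FubB is active.
With repressor FubB bound, *lomR* is not transcribed.
So LomR is not produced.
Glyoxylate is present, so MorT is active.
With repressor MorT bound, *nerM* is not transcribed.
So NerM is not produced.
Required activator NerM is absent, so *sovZ* is not transcribed.
→ *sovZ* is OFF in B.

neither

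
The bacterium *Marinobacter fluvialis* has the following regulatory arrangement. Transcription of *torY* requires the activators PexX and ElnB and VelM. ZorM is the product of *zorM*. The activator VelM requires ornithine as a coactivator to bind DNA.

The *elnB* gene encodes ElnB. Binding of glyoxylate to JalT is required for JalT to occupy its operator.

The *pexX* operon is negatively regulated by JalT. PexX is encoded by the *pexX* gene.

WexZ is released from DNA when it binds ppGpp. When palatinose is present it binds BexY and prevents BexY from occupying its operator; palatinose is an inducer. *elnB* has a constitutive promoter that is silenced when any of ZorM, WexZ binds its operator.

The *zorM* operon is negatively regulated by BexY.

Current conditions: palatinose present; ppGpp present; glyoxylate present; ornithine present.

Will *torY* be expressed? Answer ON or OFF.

OFF

Glyoxylate is present, so JalT is active.
With repressor JalT bound, *pexX* is not transcribed.
So PexX is not produced.
Palatinose is present, so BexY is inactive.
With no repressor bound, *zorM* is transcribed.
So ZorM is produced and active.
ppGpp is present, so WexZ is inactive.
With repressor ZorM bound, *elnB* is not transcribed.
So ElnB is not produced.
Ornithine is present, so VelM is active.
Required activator PexX is absent, so *torY* is not transcribed.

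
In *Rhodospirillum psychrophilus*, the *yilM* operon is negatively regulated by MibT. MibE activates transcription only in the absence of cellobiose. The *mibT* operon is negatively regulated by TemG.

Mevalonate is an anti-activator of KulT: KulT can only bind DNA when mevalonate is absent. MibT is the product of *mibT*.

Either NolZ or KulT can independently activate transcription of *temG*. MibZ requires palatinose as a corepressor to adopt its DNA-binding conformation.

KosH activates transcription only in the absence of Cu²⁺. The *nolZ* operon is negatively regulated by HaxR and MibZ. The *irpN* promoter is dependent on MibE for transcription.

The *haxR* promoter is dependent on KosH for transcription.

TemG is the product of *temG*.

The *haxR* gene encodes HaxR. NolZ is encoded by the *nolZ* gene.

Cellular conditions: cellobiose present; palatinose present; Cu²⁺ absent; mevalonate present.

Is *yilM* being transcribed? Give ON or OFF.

OFF

Cu²⁺ is absent, so KosH is active.
No repressor is bound and KosH is active, so *haxR* is transcribed.
So HaxR is produced and active.
Palatinose is present, so MibZ is active.
With repressor HaxR bound, *nolZ* is not transcribed.
So NolZ is not produced.
Mevalonate is present, so KulT is inactive.
No activator is available at the *temG* promoter, so *temG* is not transcribed.
So TemG is not produced.
With no repressor bound, *mibT* is transcribed.
So MibT is produced and active.
With repressor MibT bound, *yilM* is not transcribed.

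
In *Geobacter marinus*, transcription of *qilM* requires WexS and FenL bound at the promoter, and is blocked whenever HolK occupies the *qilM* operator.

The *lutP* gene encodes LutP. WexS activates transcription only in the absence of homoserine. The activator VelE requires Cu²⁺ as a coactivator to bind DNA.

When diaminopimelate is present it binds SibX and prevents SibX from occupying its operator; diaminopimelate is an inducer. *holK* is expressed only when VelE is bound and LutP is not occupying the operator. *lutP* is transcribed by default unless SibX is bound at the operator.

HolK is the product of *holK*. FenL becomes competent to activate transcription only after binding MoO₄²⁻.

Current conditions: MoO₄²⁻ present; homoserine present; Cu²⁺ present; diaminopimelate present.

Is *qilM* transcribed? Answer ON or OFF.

OFF

Homoserine is present, so WexS is inactive.
Cu²⁺ is present, so VelE is active.
Diaminopimelate is present, so SibX is inactive.
With no repressor bound, *lutP* is transcribed.
So LutP is produced and active.
With repressor LutP bound, *holK* is not transcribed.
So HolK is not produced.
MoO₄²⁻ is present, so FenL is active.
Required activator WexS is absent, so *qilM* is not transcribed.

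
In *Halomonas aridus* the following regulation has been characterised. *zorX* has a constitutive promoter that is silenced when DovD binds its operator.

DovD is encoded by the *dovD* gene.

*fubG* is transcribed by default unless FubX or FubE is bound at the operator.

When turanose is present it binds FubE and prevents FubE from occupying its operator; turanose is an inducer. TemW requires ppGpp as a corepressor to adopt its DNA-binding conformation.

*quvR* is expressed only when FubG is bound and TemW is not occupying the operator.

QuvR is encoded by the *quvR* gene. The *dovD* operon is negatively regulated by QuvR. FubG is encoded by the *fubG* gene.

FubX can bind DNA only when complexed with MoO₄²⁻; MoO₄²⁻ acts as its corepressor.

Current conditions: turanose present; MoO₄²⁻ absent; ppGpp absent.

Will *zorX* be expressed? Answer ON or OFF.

MoO₄²⁻ is absent, so FubX is inactive.
Turanose is present, so FubE is inactive.
With no repressor bound, *fubG* is transcribed.
So FubG is produced and active.
ppGpp is absent, so TemW is inactive.
No repressor is bound and FubG is active, so *quvR* is transcribed.
So QuvR is produced and active.
With repressor QuvR bound, *dovD* is not transcribed.
So DovD is not produced.
With no repressor bound, *zorX* is transcribed.

ON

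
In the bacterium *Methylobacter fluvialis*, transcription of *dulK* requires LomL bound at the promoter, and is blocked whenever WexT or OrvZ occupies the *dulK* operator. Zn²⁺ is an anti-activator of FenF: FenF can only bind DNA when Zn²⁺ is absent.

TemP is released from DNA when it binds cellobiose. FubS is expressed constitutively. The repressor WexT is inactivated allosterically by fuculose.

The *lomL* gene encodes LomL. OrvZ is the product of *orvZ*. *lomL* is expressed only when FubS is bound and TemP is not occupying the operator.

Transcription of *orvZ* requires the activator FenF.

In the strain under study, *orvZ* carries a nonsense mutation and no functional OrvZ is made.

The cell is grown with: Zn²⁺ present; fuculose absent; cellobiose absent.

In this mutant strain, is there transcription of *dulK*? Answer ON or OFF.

Fuculose is absent, so WexT is active.
Cellobiose is absent, so TemP is active.
FubS is produced constitutively and is active.
With repressor TemP bound, *lomL* is not transcribed.
So LomL is not produced.
OrvZ is non-functional in this strain, so it has no effect.
With repressor WexT bound, *dulK* is not transcribed.

OFF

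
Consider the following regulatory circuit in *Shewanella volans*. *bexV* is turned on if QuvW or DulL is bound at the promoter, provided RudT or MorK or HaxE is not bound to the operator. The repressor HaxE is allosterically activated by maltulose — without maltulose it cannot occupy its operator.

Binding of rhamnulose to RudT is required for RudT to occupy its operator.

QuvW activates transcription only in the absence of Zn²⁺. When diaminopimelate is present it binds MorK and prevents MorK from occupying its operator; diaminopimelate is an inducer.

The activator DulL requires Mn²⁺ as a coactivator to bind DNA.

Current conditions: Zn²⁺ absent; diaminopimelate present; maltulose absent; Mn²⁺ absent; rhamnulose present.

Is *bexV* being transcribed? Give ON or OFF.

Rhamnulose is present, so RudT is active.
Diaminopimelate is present, so MorK is inactive.
Zn²⁺ is absent, so QuvW is active.
Mn²⁺ is absent, so DulL is inactive.
Maltulose is absent, so HaxE is inactive.
With repressor RudT bound, *bexV* is not transcribed.

OFF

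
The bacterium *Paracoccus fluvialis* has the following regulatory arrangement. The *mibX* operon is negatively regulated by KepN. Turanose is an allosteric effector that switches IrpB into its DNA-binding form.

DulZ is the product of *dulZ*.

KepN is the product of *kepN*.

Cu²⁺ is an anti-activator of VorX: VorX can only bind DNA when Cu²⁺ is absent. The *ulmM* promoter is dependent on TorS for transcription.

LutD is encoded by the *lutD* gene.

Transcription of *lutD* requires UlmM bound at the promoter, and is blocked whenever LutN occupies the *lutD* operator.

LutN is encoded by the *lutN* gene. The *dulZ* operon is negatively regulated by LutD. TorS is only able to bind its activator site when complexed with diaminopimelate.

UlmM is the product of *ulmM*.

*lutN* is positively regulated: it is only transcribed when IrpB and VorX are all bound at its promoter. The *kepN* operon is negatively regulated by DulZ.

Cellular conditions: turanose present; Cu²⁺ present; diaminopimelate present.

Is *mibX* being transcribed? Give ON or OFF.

Diaminopimelate is present, so TorS is active.
No repressor is bound and TorS is active, so *ulmM* is transcribed.
So UlmM is produced and active.
Turanose is present, so IrpB is active.
Cu²⁺ is present, so VorX is inactive.
Required activator VorX is absent, so *lutN* is not transcribed.
So LutN is not produced.
No repressor is bound and UlmM is active, so *lutD* is transcribed.
So LutD is produced and active.
With repressor LutD bound, *dulZ* is not transcribed.
So DulZ is not produced.
With no repressor bound, *kepN* is transcribed.
So KepN is produced and active.
With repressor KepN bound, *mibX* is not transcribed.

OFF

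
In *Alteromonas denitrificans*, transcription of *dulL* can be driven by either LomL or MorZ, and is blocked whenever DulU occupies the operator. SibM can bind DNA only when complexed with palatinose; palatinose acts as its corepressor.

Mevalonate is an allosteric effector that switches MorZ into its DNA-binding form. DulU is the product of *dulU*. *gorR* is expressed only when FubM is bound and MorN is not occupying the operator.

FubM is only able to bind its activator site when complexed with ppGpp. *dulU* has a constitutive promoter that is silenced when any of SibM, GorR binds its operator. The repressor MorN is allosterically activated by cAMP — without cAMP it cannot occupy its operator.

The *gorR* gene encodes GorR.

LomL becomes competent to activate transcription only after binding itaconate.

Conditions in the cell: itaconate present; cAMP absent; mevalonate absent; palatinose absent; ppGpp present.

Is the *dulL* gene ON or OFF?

ON

Itaconate is present, so LomL is active.
Palatinose is absent, so SibM is inactive.
cAMP is absent, so MorN is inactive.
ppGpp is present, so FubM is active.
No repressor is bound and FubM is active, so *gorR* is transcribed.
So GorR is produced and active.
With repressor GorR bound, *dulU* is not transcribed.
So DulU is not produced.
Mevalonate is absent, so MorZ is inactive.
Activator LomL is present, so *dulL* is transcribed.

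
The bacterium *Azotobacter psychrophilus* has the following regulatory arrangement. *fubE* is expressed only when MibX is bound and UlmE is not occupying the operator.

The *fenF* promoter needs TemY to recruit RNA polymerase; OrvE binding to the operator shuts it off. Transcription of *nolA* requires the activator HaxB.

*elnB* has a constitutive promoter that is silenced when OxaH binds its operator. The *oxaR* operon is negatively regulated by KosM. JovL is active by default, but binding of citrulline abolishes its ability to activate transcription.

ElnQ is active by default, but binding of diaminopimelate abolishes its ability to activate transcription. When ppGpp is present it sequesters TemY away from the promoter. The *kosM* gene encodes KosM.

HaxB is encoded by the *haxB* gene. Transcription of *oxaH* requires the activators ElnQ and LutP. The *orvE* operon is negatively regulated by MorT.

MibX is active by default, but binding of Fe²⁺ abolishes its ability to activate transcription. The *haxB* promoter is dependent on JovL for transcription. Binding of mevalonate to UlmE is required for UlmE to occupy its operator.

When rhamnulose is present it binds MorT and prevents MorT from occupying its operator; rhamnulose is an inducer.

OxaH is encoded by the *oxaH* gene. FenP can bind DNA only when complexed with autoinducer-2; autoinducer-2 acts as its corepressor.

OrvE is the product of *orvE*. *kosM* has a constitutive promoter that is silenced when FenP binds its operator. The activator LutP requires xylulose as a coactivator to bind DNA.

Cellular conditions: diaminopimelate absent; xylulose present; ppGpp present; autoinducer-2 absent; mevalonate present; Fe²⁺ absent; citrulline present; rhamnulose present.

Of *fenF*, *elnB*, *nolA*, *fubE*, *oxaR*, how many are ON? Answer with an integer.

0

ppGpp is present, so TemY is inactive.
Rhamnulose is present, so MorT is inactive.
With no repressor bound, *orvE* is transcribed.
So OrvE is produced and active.
With repressor OrvE bound, *fenF* is not transcribed.
→ *fenF* is OFF.
Diaminopimelate is absent, so ElnQ is active.
Xylulose is present, so LutP is active.
No repressor is bound and ElnQ and LutP are active, so *oxaH* is transcribed.
So OxaH is produced and active.
With repressor OxaH bound, *elnB* is not transcribed.
→ *elnB* is OFF.
Citrulline is present, so JovL is inactive.
Required activator JovL is absent, so *haxB* is not transcribed.
So HaxB is not produced.
Required activator HaxB is absent, so *nolA* is not transcribed.
→ *nolA* is OFF.
Mevalonate is present, so UlmE is active.
Fe²⁺ is absent, so MibX is active.
With repressor UlmE bound, *fubE* is not transcribed.
→ *fubE* is OFF.
Autoinducer-2 is absent, so FenP is inactive.
With no repressor bound, *kosM* is transcribed.
So KosM is produced and active.
With repressor KosM bound, *oxaR* is not transcribed.
→ *oxaR* is OFF.
0 of the 5 genes are transcribed.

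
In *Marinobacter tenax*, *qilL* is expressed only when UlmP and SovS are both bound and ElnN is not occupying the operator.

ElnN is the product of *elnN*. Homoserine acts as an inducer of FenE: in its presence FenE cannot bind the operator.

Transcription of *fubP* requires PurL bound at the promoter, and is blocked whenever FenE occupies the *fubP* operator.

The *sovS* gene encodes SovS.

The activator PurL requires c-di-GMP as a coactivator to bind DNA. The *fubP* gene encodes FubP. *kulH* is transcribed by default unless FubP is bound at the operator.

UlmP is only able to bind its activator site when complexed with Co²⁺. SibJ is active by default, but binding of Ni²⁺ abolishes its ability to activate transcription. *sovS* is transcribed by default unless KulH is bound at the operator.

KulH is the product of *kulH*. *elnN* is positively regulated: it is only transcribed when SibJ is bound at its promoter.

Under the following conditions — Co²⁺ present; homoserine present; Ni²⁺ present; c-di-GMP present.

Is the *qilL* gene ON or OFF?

ON

Co²⁺ is present, so UlmP is active.
Homoserine is present, so FenE is inactive.
c-di-GMP is present, so PurL is active.
No repressor is bound and PurL is active, so *fubP* is transcribed.
So FubP is produced and active.
With repressor FubP bound, *kulH* is not transcribed.
So KulH is not produced.
With no repressor bound, *sovS* is transcribed.
So SovS is produced and active.
Ni²⁺ is present, so SibJ is inactive.
Required activator SibJ is absent, so *elnN* is not transcribed.
So ElnN is not produced.
No repressor is bound and UlmP and SovS are active, so *qilL* is transcribed.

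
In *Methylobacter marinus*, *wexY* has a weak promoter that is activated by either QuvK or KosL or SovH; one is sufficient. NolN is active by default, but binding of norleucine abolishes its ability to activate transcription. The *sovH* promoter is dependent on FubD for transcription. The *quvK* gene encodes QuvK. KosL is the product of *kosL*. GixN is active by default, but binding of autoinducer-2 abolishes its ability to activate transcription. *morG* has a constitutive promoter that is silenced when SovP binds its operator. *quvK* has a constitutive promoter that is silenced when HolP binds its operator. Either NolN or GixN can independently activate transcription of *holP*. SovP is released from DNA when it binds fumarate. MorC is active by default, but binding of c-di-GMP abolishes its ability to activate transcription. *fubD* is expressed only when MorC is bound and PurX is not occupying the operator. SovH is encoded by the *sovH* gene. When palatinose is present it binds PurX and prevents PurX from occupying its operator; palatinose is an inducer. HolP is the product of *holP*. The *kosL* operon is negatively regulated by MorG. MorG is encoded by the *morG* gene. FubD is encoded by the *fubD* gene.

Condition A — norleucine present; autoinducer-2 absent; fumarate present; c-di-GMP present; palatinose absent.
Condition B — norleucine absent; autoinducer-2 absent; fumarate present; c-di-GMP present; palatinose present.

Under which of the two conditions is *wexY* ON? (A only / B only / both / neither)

neither

Condition A:
Norleucine is present, so NolN is inactive.
Autoinducer-2 is absent, so GixN is active.
Activator GixN is present, so *holP* is transcribed.
So HolP is produced and active.
With repressor HolP bound, *quvK* is not transcribed.
So QuvK is not produced.
Fumarate is present, so SovP is inactive.
With no repressor bound, *morG* is transcribed.
So MorG is produced and active.
With repressor MorG bound, *kosL* is not transcribed.
So KosL is not produced.
c-di-GMP is present, so MorC is inactive.
Palatinose is absent, so PurX is active.
With repressor PurX bound, *fubD* is not transcribed.
So FubD is not produced.
Required activator FubD is absent, so *sovH* is not transcribed.
So SovH is not produced.
No activator is available at the *wexY* promoter, so *wexY* is not transcribed.
→ *wexY* is OFF in A.
Condition B:
Norleucine is absent, so NolN is active.
Autoinducer-2 is absent, so GixN is active.
Activator NolN is present, so *holP* is transcribed.
So HolP is produced and active.
With repressor HolP bound, *quvK* is not transcribed.
So QuvK is not produced.
Fumarate is present, so SovP is inactive.
With no repressor bound, *morG* is transcribed.
So MorG is produced and active.
With repressor MorG bound, *kosL* is not transcribed.
So KosL is not produced.
c-di-GMP is present, so MorC is inactive.
Palatinose is present, so PurX is inactive.
Required activator MorC is absent, so *fubD* is not transcribed.
So FubD is not produced.
Required activator FubD is absent, so *sovH* is not transcribed.
So SovH is not produced.
No activator is available at the *wexY* promoter, so *wexY* is not transcribed.
→ *wexY* is OFF in B.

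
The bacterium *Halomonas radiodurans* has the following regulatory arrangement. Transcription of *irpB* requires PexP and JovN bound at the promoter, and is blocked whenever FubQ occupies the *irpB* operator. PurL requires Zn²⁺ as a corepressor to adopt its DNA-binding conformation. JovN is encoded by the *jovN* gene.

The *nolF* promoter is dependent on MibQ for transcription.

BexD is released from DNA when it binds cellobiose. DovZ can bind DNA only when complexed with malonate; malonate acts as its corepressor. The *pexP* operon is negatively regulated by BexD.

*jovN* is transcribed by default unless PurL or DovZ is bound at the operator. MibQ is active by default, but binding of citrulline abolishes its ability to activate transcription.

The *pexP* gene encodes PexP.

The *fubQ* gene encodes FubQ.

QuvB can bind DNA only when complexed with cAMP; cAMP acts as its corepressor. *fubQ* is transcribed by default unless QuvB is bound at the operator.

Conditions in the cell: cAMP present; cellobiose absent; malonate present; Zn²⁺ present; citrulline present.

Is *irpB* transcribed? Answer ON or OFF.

OFF

cAMP is present, so QuvB is active.
With repressor QuvB bound, *fubQ* is not transcribed.
So FubQ is not produced.
Cellobiose is absent, so BexD is active.
With repressor BexD bound, *pexP* is not transcribed.
So PexP is not produced.
Zn²⁺ is present, so PurL is active.
Malonate is present, so DovZ is active.
With repressor PurL bound, *jovN* is not transcribed.
So JovN is not produced.
Required activator PexP is absent, so *irpB* is not transcribed.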